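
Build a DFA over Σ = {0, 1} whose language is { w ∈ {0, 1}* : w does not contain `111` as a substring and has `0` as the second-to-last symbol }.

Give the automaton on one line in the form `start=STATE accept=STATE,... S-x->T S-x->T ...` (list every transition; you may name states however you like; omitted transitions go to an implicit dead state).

Handle the two conditions separately and then intersect. The first has 4 states tracking partial matches of the forbidden pattern `111`; the second has 7 states tracking the last 2 symbols read. A product state is a pair (one from each), accepting exactly when both do.
          0    1  
>  q0     q1   q2 
   q1     q3   q4 
   q2     q5   q6 
 * q3     q3   q4 
 * q4     q5   q6 
   q5     q3   q4 
   q6     q5   q7 
   q7     q8   q7 
   q8     q9  q10 
   q9     q9  q10 
   q10    q8   q7 
(> = start, * = accepting)

start=q0 accept=q3,q4 q0-0->q1 q0-1->q2 q1-0->q3 q1-1->q4 q2-0->q5 q2-1->q6 q3-0->q3 q3-1->q4 q4-0->q5 q4-1->q6 q5-0->q3 q5-1->q4 q6-0->q5 q6-1->q7 q7-0->q8 q7-1->q7 q8-0->q9 q8-1->q10 q9-0->q9 q9-1->q10 q10-0->q8 q10-1->q7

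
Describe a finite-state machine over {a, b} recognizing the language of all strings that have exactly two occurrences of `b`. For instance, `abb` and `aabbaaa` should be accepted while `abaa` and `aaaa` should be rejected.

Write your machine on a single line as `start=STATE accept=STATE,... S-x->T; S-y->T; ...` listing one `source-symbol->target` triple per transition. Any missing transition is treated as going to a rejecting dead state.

Only the number of `b`s matters, and only up to 3. Make a chain q0 → q1 → q2 → q3 advanced by each `b` (with q3 absorbing); every other symbol self-loops. The accepting set is {q2}.
With 4 states:
        a   b  
>  q0   q0  q1 
   q1   q1  q2 
 * q2   q2  q3 
   q3   q3  q3 
(> = start, * = accepting)

start=q0; accept=q2; q0-a->q0; q0-b->q1; q1-a->q1; q1-b->q2; q2-a->q2; q2-b->q3; q3-a->q3; q3-b->q3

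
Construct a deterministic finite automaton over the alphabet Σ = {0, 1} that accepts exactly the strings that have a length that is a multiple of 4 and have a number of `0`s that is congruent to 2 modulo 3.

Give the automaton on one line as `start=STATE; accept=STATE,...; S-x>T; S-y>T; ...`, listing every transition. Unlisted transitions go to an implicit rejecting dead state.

start=S0; accept=S10; S0-0>S1; S0-1>S2; S1-0>S3; S1-1>S4; S2-0>S4; S2-1>S5; S3-0>S6; S3-1>S7; S4-0>S7; S4-1>S8; S5-0>S8; S5-1>S6; S6-0>S9; S6-1>S0; S7-0>S0; S7-1>S10; S8-0>S10; S8-1>S9; S9-0>S11; S9-1>S1; S10-0>S2; S10-1>S11; S11-0>S5; S11-1>S3

Build one automaton per condition and run them in lockstep. One (4 states) tracks the input length modulo 4; the other (3 states) tracks the count of `0`s modulo 3. Each combined state is a pair, one component from each; accept when both components accept.
With 12 states:
          0    1  
>  S0     S1   S2 
   S1     S3   S4 
   S2     S4   S5 
   S3     S6   S7 
   S4     S7   S8 
   S5     S8   S6 
   S6     S9   S0 
   S7     S0  S10 
   S8    S10   S9 
   S9    S11   S1 
 * S10    S2  S11 
   S11    S5   S3 
(> = start, * = accepting)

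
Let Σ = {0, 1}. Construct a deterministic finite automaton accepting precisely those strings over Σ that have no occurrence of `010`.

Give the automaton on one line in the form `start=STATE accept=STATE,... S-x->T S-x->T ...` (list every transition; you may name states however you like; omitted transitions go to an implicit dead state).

Track partial matches of the forbidden pattern `010`. State S3 is a dead state reached once `010` has occurred; every other state accepts. S0 means no part of `010` is currently matched.
A 4-state machine:
        0   1  
>* S0   S1  S0 
 * S1   S1  S2 
 * S2   S3  S0 
   S3   S3  S3 
(> = start, * = accepting)

start=S0 accept=S0,S1,S2 S0-0->S1 S0-1->S0 S1-0->S1 S1-1->S2 S2-0->S3 S2-1->S0 S3-0->S3 S3-1->S3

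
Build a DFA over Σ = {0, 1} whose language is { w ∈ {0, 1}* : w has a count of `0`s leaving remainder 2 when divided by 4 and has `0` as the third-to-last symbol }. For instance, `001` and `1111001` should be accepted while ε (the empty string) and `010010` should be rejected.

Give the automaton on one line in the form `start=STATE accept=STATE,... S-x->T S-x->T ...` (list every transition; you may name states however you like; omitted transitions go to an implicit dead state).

start=S0 accept=S5,S6,S9,S14 S0-0->S1 S0-1->S0 S1-0->S2 S1-1->S3 S2-0->S4 S2-1->S5 S3-0->S6 S3-1->S7 S4-0->S8 S4-1->S4 S5-0->S4 S5-1->S9 S6-0->S4 S6-1->S10 S7-0->S11 S7-1->S7 S8-0->S12 S8-1->S0 S9-0->S4 S9-1->S13 S10-0->S4 S10-1->S9 S11-0->S4 S11-1->S10 S12-0->S14 S12-1->S3 S13-0->S4 S13-1->S13 S14-0->S4 S14-1->S5

Run two small machines in parallel and take their product. The first has 4 states tracking the count of `0`s modulo 4; the second has 15 states tracking the last 3 symbols read. A product state is a pair (one from each), accepting exactly when both do. Minimizing collapses redundant product states.
With 15 states:
          0    1  
>  S0     S1   S0 
   S1     S2   S3 
   S2     S4   S5 
   S3     S6   S7 
   S4     S8   S4 
 * S5     S4   S9 
 * S6     S4  S10 
   S7    S11   S7 
   S8    S12   S0 
 * S9     S4  S13 
   S10    S4   S9 
   S11    S4  S10 
   S12   S14   S3 
   S13    S4  S13 
 * S14    S4   S5 
(> = start, * = accepting)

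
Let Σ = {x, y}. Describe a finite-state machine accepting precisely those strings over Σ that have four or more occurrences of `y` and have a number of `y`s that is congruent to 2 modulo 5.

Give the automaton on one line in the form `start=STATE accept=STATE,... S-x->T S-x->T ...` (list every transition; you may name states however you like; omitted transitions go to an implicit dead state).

start=q0 accept=q7 q0-x->q0 q0-y->q1 q1-x->q1 q1-y->q2 q2-x->q2 q2-y->q3 q3-x->q3 q3-y->q4 q4-x->q4 q4-y->q5 q5-x->q5 q5-y->q6 q6-x->q6 q6-y->q7 q7-x->q7 q7-y->q3

Run two small machines in parallel and take their product. One (6 states) tracks the count of `y`s, saturating at 5; the other (5 states) tracks the count of `y`s modulo 5. Each combined state is a pair, one component from each; accept when both components accept. Equivalent product states are then merged.
8 states suffice.
        x   y  
>  q0   q0  q1 
   q1   q1  q2 
   q2   q2  q3 
   q3   q3  q4 
   q4   q4  q5 
   q5   q5  q6 
   q6   q6  q7 
 * q7   q7  q3 
(> = start, * = accepting)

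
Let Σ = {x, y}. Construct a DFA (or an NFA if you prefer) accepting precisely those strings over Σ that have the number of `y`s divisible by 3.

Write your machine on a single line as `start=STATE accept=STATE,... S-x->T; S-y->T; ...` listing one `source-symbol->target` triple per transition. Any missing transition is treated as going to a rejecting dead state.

Keep the running count of `y`s modulo 3: each `y` advances along the cycle q0 → q1 → q2 → q0 while other symbols loop. Accept at q0.
A 3-state machine:
        x   y  
>* q0   q0  q1 
   q1   q1  q2 
   q2   q2  q0 
(> = start, * = accepting)

start=q0; accept=q0; q0-x->q0; q0-y->q1; q1-x->q1; q1-y->q2; q2-x->q2; q2-y->q0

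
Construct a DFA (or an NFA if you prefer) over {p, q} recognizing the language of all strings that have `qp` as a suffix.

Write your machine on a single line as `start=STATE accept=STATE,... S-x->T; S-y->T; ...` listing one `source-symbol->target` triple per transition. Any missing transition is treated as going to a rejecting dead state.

start=S0; accept=S2; S0-p->S0; S0-q->S1; S1-p->S2; S1-q->S1; S2-p->S0; S2-q->S1

Remember how much of `qp` the current input suffix matches. State S0 means no match yet; S1 means the last symbol is `q`; S2 means the last 2 symbols are `qp`. Only S2 accepts. On a mismatch, fall back to the longest proper suffix that is still a prefix of `qp`.
With 3 states:
        p   q  
>  S0   S0  S1 
   S1   S2  S1 
 * S2   S0  S1 
(> = start, * = accepting)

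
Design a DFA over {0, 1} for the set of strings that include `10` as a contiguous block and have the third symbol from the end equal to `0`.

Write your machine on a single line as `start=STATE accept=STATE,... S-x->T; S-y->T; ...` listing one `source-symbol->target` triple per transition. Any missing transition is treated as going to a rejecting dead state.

Run two small machines in parallel and take their product. The first has 3 states tracking whether and how much of `10` has been seen; the second has 15 states tracking the last 3 symbols read. A product state is a pair (one from each), accepting exactly when both do. Minimizing collapses redundant product states.
11 states suffice.
          0    1  
>  q0     q1   q2 
   q1     q1   q3 
   q2     q4   q2 
   q3     q5   q2 
   q4     q6   q7 
 * q5     q6   q7 
   q6     q8   q9 
   q7     q5  q10 
 * q8     q8   q9 
 * q9     q5  q10 
 * q10    q4   q2 
(> = start, * = accepting)

start=q0; accept=q5,q8,q9,q10; q0-0->q1; q0-1->q2; q1-0->q1; q1-1->q3; q2-0->q4; q2-1->q2; q3-0->q5; q3-1->q2; q4-0->q6; q4-1->q7; q5-0->q6; q5-1->q7; q6-0->q8; q6-1->q9; q7-0->q5; q7-1->q10; q8-0->q8; q8-1->q9; q9-0->q5; q9-1->q10; q10-0->q4; q10-1->q2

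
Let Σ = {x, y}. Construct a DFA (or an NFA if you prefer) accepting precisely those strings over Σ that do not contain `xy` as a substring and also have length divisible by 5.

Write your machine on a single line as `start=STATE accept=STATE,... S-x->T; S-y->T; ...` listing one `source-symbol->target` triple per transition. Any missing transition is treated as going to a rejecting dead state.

Handle the two conditions separately and then intersect. One (3 states) tracks partial matches of the forbidden pattern `xy`; the other (5 states) tracks the input length modulo 5. Each combined state is a pair, one component from each; accept when both components accept.
15 states suffice.
          x    y  
>* q0     q1   q2 
   q1     q3   q4 
   q2     q3   q5 
   q3     q6   q7 
   q4     q7   q7 
   q5     q6   q8 
   q6     q9  q10 
   q7    q10  q10 
   q8     q9  q11 
   q9    q12  q13 
   q10   q13  q13 
   q11   q12   q0 
 * q12    q1  q14 
   q13   q14  q14 
   q14    q4   q4 
(> = start, * = accepting)

start=q0; accept=q0,q12; q0-x->q1; q0-y->q2; q1-x->q3; q1-y->q4; q2-x->q3; q2-y->q5; q3-x->q6; q3-y->q7; q4-x->q7; q4-y->q7; q5-x->q6; q5-y->q8; q6-x->q9; q6-y->q10; q7-x->q10; q7-y->q10; q8-x->q9; q8-y->q11; q9-x->q12; q9-y->q13; q10-x->q13; q10-y->q13; q11-x->q12; q11-y->q0; q12-x->q1; q12-y->q14; q13-x->q14; q13-y->q14; q14-x->q4; q14-y->q4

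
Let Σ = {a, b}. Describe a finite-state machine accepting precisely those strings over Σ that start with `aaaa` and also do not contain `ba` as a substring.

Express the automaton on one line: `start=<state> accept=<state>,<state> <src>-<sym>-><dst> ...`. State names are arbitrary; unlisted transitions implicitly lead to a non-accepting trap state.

start=s0 accept=s6,s7 s0-a->s1 s0-b->s2 s1-a->s3 s1-b->s2 s2-a->s4 s2-b->s2 s3-a->s5 s3-b->s2 s4-a->s4 s4-b->s4 s5-a->s6 s5-b->s2 s6-a->s6 s6-b->s7 s7-a->s8 s7-b->s7 s8-a->s8 s8-b->s8

Build one automaton per condition and run them in lockstep. The first has 6 states tracking whether the input so far still matches the prefix `aaaa`; the second has 3 states tracking partial matches of the forbidden pattern `ba`. A product state is a pair (one from each), accepting exactly when both do.
        a   b  
>  s0   s1  s2 
   s1   s3  s2 
   s2   s4  s2 
   s3   s5  s2 
   s4   s4  s4 
   s5   s6  s2 
 * s6   s6  s7 
 * s7   s8  s7 
   s8   s8  s8 
(> = start, * = accepting)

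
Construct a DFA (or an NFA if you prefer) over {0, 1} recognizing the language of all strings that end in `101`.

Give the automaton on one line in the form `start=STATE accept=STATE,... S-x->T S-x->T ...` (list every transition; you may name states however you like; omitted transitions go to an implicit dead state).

Remember how much of `101` the current input suffix matches. State s0 means no match yet; s1 means the last symbol is `1`; s2 means the last 2 symbols are `10`; s3 means the last 3 symbols are `101`. Only s3 accepts. On a mismatch, fall back to the longest proper suffix that is still a prefix of `101`.
With 4 states:
        0   1  
>  s0   s0  s1 
   s1   s2  s1 
   s2   s0  s3 
 * s3   s2  s1 
(> = start, * = accepting)

start=s0 accept=s3 s0-0->s0 s0-1->s1 s1-0->s2 s1-1->s1 s2-0->s0 s2-1->s3 s3-0->s2 s3-1->s1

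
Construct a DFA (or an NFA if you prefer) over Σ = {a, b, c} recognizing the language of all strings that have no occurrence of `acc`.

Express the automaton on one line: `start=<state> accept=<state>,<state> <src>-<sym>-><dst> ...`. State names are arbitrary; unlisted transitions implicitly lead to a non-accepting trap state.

This is the complement of 'contains `acc`'. Use the same substring-matching states — s0 through s3 holding how much of `acc` has just been matched — but flip the accepting set: everything except the trap s3 accepts.
A 4-state machine:
        a   b   c  
>* s0   s1  s0  s0 
 * s1   s1  s0  s2 
 * s2   s1  s0  s3 
   s3   s3  s3  s3 
(> = start, * = accepting)

start=s0 accept=s0,s1,s2 s0-a->s1 s0-b->s0 s0-c->s0 s1-a->s1 s1-b->s0 s1-c->s2 s2-a->s1 s2-b->s0 s2-c->s3 s3-a->s3 s3-b->s3 s3-c->s3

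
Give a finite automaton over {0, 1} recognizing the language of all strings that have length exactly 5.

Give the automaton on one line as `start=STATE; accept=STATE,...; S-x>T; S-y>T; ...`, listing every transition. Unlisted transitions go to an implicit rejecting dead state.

start=A; accept=F; A-0>B; A-1>B; B-0>C; B-1>C; C-0>D; C-1>D; D-0>E; D-1>E; E-0>F; E-1>F; F-0>G; F-1>G; G-0>G; G-1>G

We only need to distinguish lengths 0, 1, …, 5, and '>5'. Chain A → B → C → D → E → F → G on every symbol, with G looping. Accepting states: {F}.
With 7 states:
       0  1 
>  A   B  B 
   B   C  C 
   C   D  D 
   D   E  E 
   E   F  F 
 * F   G  G 
   G   G  G 
(> = start, * = accepting)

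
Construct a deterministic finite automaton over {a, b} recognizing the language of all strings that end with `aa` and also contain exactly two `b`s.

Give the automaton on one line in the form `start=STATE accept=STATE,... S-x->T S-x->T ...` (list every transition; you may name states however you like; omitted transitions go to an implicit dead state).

start=s0 accept=s5 s0-a->s0 s0-b->s1 s1-a->s1 s1-b->s2 s2-a->s3 s2-b->s4 s3-a->s5 s3-b->s4 s4-a->s4 s4-b->s4 s5-a->s5 s5-b->s4

Handle the two conditions separately and then intersect. The first has 3 states tracking how much of the suffix `aa` has currently been matched; the second has 4 states tracking the count of `b`s, saturating at 3. A product state is a pair (one from each), accepting exactly when both do. After merging equivalent states the machine shrinks.
With 6 states:
        a   b  
>  s0   s0  s1 
   s1   s1  s2 
   s2   s3  s4 
   s3   s5  s4 
   s4   s4  s4 
 * s5   s5  s4 
(> = start, * = accepting)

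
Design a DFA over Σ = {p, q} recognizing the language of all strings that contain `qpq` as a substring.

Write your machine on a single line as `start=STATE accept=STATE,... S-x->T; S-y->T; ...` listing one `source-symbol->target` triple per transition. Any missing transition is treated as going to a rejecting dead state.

States s0..s2 record the length of the longest prefix of `qpq` that matches the current input suffix. Reaching s3 means `qpq` has been seen, and we stay there forever. Accept from s3.
A 4-state machine:
        p   q  
>  s0   s0  s1 
   s1   s2  s1 
   s2   s0  s3 
 * s3   s3  s3 
(> = start, * = accepting)

start=s0; accept=s3; s0-p->s0; s0-q->s1; s1-p->s2; s1-q->s1; s2-p->s0; s2-q->s3; s3-p->s3; s3-q->s3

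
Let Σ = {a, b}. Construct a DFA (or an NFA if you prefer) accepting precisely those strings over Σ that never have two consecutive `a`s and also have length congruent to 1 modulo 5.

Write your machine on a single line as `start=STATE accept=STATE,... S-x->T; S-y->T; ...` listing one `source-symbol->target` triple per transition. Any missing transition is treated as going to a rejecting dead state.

Run two small machines in parallel and take their product. One (3 states) tracks partial matches of the forbidden pattern `aa`; the other (5 states) tracks the input length modulo 5. Each combined state is a pair, one component from each; accept when both components accept. Equivalent product states are then merged.
An 11-state machine:
          a    b  
>  s0     s1   s2 
 * s1     s3   s4 
 * s2     s5   s4 
   s3     s3   s3 
   s4     s6   s7 
   s5     s3   s7 
   s6     s3   s8 
   s7     s9   s8 
   s8    s10   s0 
   s9     s3   s0 
   s10    s3   s2 
(> = start, * = accepting)

start=s0; accept=s1,s2; s0-a->s1; s0-b->s2; s1-a->s3; s1-b->s4; s2-a->s5; s2-b->s4; s3-a->s3; s3-b->s3; s4-a->s6; s4-b->s7; s5-a->s3; s5-b->s7; s6-a->s3; s6-b->s8; s7-a->s9; s7-b->s8; s8-a->s10; s8-b->s0; s9-a->s3; s9-b->s0; s10-a->s3; s10-b->s2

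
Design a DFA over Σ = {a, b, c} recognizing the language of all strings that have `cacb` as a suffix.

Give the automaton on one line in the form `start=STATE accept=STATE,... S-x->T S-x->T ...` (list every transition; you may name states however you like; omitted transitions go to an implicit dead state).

start=S0 accept=S4 S0-a->S0 S0-b->S0 S0-c->S1 S1-a->S2 S1-b->S0 S1-c->S1 S2-a->S0 S2-b->S0 S2-c->S3 S3-a->S2 S3-b->S4 S3-c->S1 S4-a->S0 S4-b->S0 S4-c->S1

Let each state record the length of the longest suffix of the input read so far that is also a prefix of `cacb`. S1 means the last symbol is `c`; S2 means the last 2 symbols are `ca`; S3 means the last 3 symbols are `cac`; S4 means the last 4 symbols are `cacb`. Accept only at S4, where the string currently ends in `cacb`.
With 5 states:
        a   b   c  
>  S0   S0  S0  S1 
   S1   S2  S0  S1 
   S2   S0  S0  S3 
   S3   S2  S4  S1 
 * S4   S0  S0  S1 
(> = start, * = accepting)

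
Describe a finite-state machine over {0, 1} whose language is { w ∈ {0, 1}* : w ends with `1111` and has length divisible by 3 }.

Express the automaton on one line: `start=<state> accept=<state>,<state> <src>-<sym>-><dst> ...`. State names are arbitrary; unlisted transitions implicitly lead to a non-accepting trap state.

start=s0 accept=s14 s0-0->s1 s0-1->s2 s1-0->s3 s1-1->s4 s2-0->s3 s2-1->s5 s3-0->s0 s3-1->s6 s4-0->s0 s4-1->s7 s5-0->s0 s5-1->s8 s6-0->s1 s6-1->s9 s7-0->s1 s7-1->s10 s8-0->s1 s8-1->s11 s9-0->s3 s9-1->s12 s10-0->s3 s10-1->s13 s11-0->s3 s11-1->s13 s12-0->s0 s12-1->s14 s13-0->s0 s13-1->s14 s14-0->s1 s14-1->s11

Build one automaton per condition and run them in lockstep. The first has 5 states tracking how much of the suffix `1111` has currently been matched; the second has 3 states tracking the input length modulo 3. A product state is a pair (one from each), accepting exactly when both do.
          0    1  
>  s0     s1   s2 
   s1     s3   s4 
   s2     s3   s5 
   s3     s0   s6 
   s4     s0   s7 
   s5     s0   s8 
   s6     s1   s9 
   s7     s1  s10 
   s8     s1  s11 
   s9     s3  s12 
   s10    s3  s13 
   s11    s3  s13 
   s12    s0  s14 
   s13    s0  s14 
 * s14    s1  s11 
(> = start, * = accepting)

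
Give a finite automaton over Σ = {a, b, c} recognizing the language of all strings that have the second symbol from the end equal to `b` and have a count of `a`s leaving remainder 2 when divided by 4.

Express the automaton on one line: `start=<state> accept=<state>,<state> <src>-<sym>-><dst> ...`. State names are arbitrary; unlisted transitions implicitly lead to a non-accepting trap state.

start=q0 accept=q6,q7 q0-a->q1 q0-b->q0 q0-c->q0 q1-a->q2 q1-b->q3 q1-c->q1 q2-a->q4 q2-b->q5 q2-c->q2 q3-a->q6 q3-b->q3 q3-c->q1 q4-a->q0 q4-b->q4 q4-c->q4 q5-a->q4 q5-b->q7 q5-c->q6 q6-a->q4 q6-b->q5 q6-c->q2 q7-a->q4 q7-b->q7 q7-c->q6

Build one automaton per condition and run them in lockstep. The first has 13 states tracking the last 2 symbols read; the second has 4 states tracking the count of `a`s modulo 4. A product state is a pair (one from each), accepting exactly when both do. Equivalent product states are then merged.
With 8 states:
        a   b   c  
>  q0   q1  q0  q0 
   q1   q2  q3  q1 
   q2   q4  q5  q2 
   q3   q6  q3  q1 
   q4   q0  q4  q4 
   q5   q4  q7  q6 
 * q6   q4  q5  q2 
 * q7   q4  q7  q6 
(> = start, * = accepting)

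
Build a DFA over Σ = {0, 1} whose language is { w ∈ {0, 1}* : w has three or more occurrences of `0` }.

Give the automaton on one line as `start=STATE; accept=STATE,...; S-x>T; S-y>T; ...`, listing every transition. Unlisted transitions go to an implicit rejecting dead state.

Only the number of `0`s matters, and only up to 4. Make a chain S0 → S1 → S2 → S3 → S4 advanced by each `0` (with S4 absorbing); every other symbol self-loops. The accepting set is {S3, S4}.
A 5-state machine:
        0   1  
>  S0   S1  S0 
   S1   S2  S1 
   S2   S3  S2 
 * S3   S4  S3 
 * S4   S4  S4 
(> = start, * = accepting)

start=S0; accept=S3,S4; S0-0>S1; S0-1>S0; S1-0>S2; S1-1>S1; S2-0>S3; S2-1>S2; S3-0>S4; S3-1>S3; S4-0>S4; S4-1>S4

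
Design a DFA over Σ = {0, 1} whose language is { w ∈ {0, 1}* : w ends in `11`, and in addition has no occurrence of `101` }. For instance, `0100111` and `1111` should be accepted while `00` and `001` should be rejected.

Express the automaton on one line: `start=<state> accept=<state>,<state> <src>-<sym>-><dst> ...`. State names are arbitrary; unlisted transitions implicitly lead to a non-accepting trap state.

start=q0 accept=q3 q0-0->q0 q0-1->q1 q1-0->q2 q1-1->q3 q2-0->q0 q2-1->q4 q3-0->q2 q3-1->q3 q4-0->q5 q4-1->q6 q5-0->q5 q5-1->q4 q6-0->q5 q6-1->q6

Run two small machines in parallel and take their product. The first has 3 states tracking how much of the suffix `11` has currently been matched; the second has 4 states tracking partial matches of the forbidden pattern `101`. A product state is a pair (one from each), accepting exactly when both do.
With 7 states:
        0   1  
>  q0   q0  q1 
   q1   q2  q3 
   q2   q0  q4 
 * q3   q2  q3 
   q4   q5  q6 
   q5   q5  q4 
   q6   q5  q6 
(> = start, * = accepting)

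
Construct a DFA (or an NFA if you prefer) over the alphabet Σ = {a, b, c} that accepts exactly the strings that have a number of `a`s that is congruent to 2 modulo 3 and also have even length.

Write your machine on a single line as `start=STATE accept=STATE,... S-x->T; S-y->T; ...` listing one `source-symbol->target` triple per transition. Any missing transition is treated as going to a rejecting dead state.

Handle the two conditions separately and then intersect. One (3 states) tracks the count of `a`s modulo 3; the other (2 states) tracks the input length modulo 2. Each combined state is a pair, one component from each; accept when both components accept.
A 6-state machine:
        a   b   c  
>  S0   S1  S2  S2 
   S1   S3  S4  S4 
   S2   S4  S0  S0 
 * S3   S2  S5  S5 
   S4   S5  S1  S1 
   S5   S0  S3  S3 
(> = start, * = accepting)

start=S0; accept=S3; S0-a->S1; S0-b->S2; S0-c->S2; S1-a->S3; S1-b->S4; S1-c->S4; S2-a->S4; S2-b->S0; S2-c->S0; S3-a->S2; S3-b->S5; S3-c->S5; S4-a->S5; S4-b->S1; S4-c->S1; S5-a->S0; S5-b->S3; S5-c->S3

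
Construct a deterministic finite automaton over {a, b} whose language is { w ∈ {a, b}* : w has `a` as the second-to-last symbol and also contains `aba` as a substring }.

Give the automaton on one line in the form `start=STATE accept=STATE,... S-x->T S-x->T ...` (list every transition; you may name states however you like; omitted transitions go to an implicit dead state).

Build one automaton per condition and run them in lockstep. One (7 states) tracks the last 2 symbols read; the other (4 states) tracks whether and how much of `aba` has been seen. Each combined state is a pair, one component from each; accept when both components accept.
11 states suffice.
          a    b  
>  q0     q1   q2 
   q1     q3   q4 
   q2     q5   q6 
   q3     q3   q4 
   q4     q7   q6 
   q5     q3   q4 
   q6     q5   q6 
   q7     q8   q9 
 * q8     q8   q9 
 * q9     q7  q10 
   q10    q7  q10 
(> = start, * = accepting)

start=q0 accept=q8,q9 q0-a->q1 q0-b->q2 q1-a->q3 q1-b->q4 q2-a->q5 q2-b->q6 q3-a->q3 q3-b->q4 q4-a->q7 q4-b->q6 q5-a->q3 q5-b->q4 q6-a->q5 q6-b->q6 q7-a->q8 q7-b->q9 q8-a->q8 q8-b->q9 q9-a->q7 q9-b->q10 q10-a->q7 q10-b->q10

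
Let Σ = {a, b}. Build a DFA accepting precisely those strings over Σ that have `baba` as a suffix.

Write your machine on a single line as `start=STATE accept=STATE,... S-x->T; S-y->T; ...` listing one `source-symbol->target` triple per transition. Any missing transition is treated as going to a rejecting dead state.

start=q0; accept=q4; q0-a->q0; q0-b->q1; q1-a->q2; q1-b->q1; q2-a->q0; q2-b->q3; q3-a->q4; q3-b->q1; q4-a->q0; q4-b->q3

Remember how much of `baba` the current input suffix matches. State q0 means no match yet; q1 means the last symbol is `b`; q2 means the last 2 symbols are `ba`; q3 means the last 3 symbols are `bab`; q4 means the last 4 symbols are `baba`. Only q4 accepts. On a mismatch, fall back to the longest proper suffix that is still a prefix of `baba`.
        a   b  
>  q0   q0  q1 
   q1   q2  q1 
   q2   q0  q3 
   q3   q4  q1 
 * q4   q0  q3 
(> = start, * = accepting)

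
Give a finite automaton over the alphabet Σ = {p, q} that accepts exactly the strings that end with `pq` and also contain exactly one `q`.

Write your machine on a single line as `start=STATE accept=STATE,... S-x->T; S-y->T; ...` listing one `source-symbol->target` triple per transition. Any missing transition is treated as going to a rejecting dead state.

start=A; accept=D; A-p->B; A-q->C; B-p->B; B-q->D; C-p->E; C-q->F; D-p->E; D-q->F; E-p->E; E-q->G; F-p->H; F-q->F; G-p->H; G-q->F; H-p->H; H-q->G

Handle the two conditions separately and then intersect. One (3 states) tracks how much of the suffix `pq` has currently been matched; the other (3 states) tracks the count of `q`s, saturating at 2. Each combined state is a pair, one component from each; accept when both components accept.
       p  q 
>  A   B  C 
   B   B  D 
   C   E  F 
 * D   E  F 
   E   E  G 
   F   H  F 
   G   H  F 
   H   H  G 
(> = start, * = accepting)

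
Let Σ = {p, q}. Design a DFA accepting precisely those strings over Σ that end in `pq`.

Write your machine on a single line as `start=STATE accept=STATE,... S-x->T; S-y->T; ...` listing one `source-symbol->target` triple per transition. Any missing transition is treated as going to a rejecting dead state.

start=S0; accept=S2; S0-p->S1; S0-q->S0; S1-p->S1; S1-q->S2; S2-p->S1; S2-q->S0

Remember how much of `pq` the current input suffix matches. State S0 means no match yet; S1 means the last symbol is `p`; S2 means the last 2 symbols are `pq`. Only S2 accepts. On a mismatch, fall back to the longest proper suffix that is still a prefix of `pq`.
3 states suffice.
        p   q  
>  S0   S1  S0 
   S1   S1  S2 
 * S2   S1  S0 
(> = start, * = accepting)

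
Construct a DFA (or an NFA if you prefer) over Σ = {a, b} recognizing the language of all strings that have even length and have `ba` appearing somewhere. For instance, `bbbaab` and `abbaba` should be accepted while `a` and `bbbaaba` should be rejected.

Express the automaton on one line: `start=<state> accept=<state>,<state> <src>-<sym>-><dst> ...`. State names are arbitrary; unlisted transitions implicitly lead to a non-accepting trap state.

start=S0 accept=S4 S0-a->S1 S0-b->S2 S1-a->S0 S1-b->S3 S2-a->S4 S2-b->S3 S3-a->S5 S3-b->S2 S4-a->S5 S4-b->S5 S5-a->S4 S5-b->S4

Build one automaton per condition and run them in lockstep. The first has 2 states tracking the input length modulo 2; the second has 3 states tracking whether and how much of `ba` has been seen. A product state is a pair (one from each), accepting exactly when both do.
A 6-state machine:
        a   b  
>  S0   S1  S2 
   S1   S0  S3 
   S2   S4  S3 
   S3   S5  S2 
 * S4   S5  S5 
   S5   S4  S4 
(> = start, * = accepting)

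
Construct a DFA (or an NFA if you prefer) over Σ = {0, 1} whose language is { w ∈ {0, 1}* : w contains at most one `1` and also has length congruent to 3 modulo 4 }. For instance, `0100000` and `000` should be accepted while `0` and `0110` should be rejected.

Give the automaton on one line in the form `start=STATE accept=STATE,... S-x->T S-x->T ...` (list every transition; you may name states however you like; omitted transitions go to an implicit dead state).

start=S0 accept=S6,S7 S0-0->S1 S0-1->S2 S1-0->S3 S1-1->S4 S2-0->S4 S2-1->S5 S3-0->S6 S3-1->S7 S4-0->S7 S4-1->S5 S5-0->S5 S5-1->S5 S6-0->S0 S6-1->S8 S7-0->S8 S7-1->S5 S8-0->S2 S8-1->S5

Handle the two conditions separately and then intersect. The first has 3 states tracking the count of `1`s, saturating at 2; the second has 4 states tracking the input length modulo 4. A product state is a pair (one from each), accepting exactly when both do. After merging equivalent states the machine shrinks.
9 states suffice.
        0   1  
>  S0   S1  S2 
   S1   S3  S4 
   S2   S4  S5 
   S3   S6  S7 
   S4   S7  S5 
   S5   S5  S5 
 * S6   S0  S8 
 * S7   S8  S5 
   S8   S2  S5 
(> = start, * = accepting)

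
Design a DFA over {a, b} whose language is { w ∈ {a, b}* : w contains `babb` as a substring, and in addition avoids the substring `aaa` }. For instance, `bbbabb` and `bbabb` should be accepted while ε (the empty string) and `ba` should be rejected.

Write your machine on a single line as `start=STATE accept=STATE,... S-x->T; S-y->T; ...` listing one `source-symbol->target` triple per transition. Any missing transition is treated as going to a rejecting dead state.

start=q0; accept=q7,q8,q9; q0-a->q1; q0-b->q2; q1-a->q3; q1-b->q2; q2-a->q4; q2-b->q2; q3-a->q5; q3-b->q2; q4-a->q3; q4-b->q6; q5-a->q5; q5-b->q5; q6-a->q4; q6-b->q7; q7-a->q8; q7-b->q7; q8-a->q9; q8-b->q7; q9-a->q5; q9-b->q7

Build one automaton per condition and run them in lockstep. The first has 5 states tracking whether and how much of `babb` has been seen; the second has 4 states tracking partial matches of the forbidden pattern `aaa`. A product state is a pair (one from each), accepting exactly when both do. Equivalent product states are then merged.
A 10-state machine:
        a   b  
>  q0   q1  q2 
   q1   q3  q2 
   q2   q4  q2 
   q3   q5  q2 
   q4   q3  q6 
   q5   q5  q5 
   q6   q4  q7 
 * q7   q8  q7 
 * q8   q9  q7 
 * q9   q5  q7 
(> = start, * = accepting)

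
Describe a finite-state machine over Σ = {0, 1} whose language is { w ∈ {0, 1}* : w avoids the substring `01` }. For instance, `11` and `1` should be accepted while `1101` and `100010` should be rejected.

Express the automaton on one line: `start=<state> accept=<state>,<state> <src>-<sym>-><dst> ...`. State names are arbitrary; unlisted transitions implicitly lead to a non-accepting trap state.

start=A accept=A,B A-0->B A-1->A B-0->B B-1->C C-0->C C-1->C

This is the complement of 'contains `01`'. Use the same substring-matching states — A through C holding how much of `01` has just been matched — but flip the accepting set: everything except the trap C accepts.
       0  1 
>* A   B  A 
 * B   B  C 
   C   C  C 
(> = start, * = accepting)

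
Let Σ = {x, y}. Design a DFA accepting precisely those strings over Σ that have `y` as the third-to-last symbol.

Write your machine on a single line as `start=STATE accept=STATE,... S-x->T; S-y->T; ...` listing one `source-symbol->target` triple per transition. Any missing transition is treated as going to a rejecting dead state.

start=q0; accept=q11,q12,q13,q14; q0-x->q1; q0-y->q2; q1-x->q3; q1-y->q4; q2-x->q5; q2-y->q6; q3-x->q7; q3-y->q8; q4-x->q9; q4-y->q10; q5-x->q11; q5-y->q12; q6-x->q13; q6-y->q14; q7-x->q7; q7-y->q8; q8-x->q9; q8-y->q10; q9-x->q11; q9-y->q12; q10-x->q13; q10-y->q14; q11-x->q7; q11-y->q8; q12-x->q9; q12-y->q10; q13-x->q11; q13-y->q12; q14-x->q13; q14-y->q14

A DFA must remember the last 3 symbols (since which symbol is third-to-last isn't known until the input ends). Use one state per possible window of the last ≤3 symbols; accept from those whose window starts with `y`.
          x    y  
>  q0     q1   q2 
   q1     q3   q4 
   q2     q5   q6 
   q3     q7   q8 
   q4     q9  q10 
   q5    q11  q12 
   q6    q13  q14 
   q7     q7   q8 
   q8     q9  q10 
   q9    q11  q12 
   q10   q13  q14 
 * q11    q7   q8 
 * q12    q9  q10 
 * q13   q11  q12 
 * q14   q13  q14 
(> = start, * = accepting)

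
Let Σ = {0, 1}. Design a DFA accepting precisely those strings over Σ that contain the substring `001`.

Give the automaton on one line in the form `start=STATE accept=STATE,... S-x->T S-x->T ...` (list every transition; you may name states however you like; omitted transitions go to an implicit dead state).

Track how much of `001` has been matched so far: state S0 is no progress, S3 is the absorbing accept state reached once `001` has occurred. Intermediate states record partial matches; on a mismatch, fall back to the longest reusable overlap.
With 4 states:
        0   1  
>  S0   S1  S0 
   S1   S2  S0 
   S2   S2  S3 
 * S3   S3  S3 
(> = start, * = accepting)

start=S0 accept=S3 S0-0->S1 S0-1->S0 S1-0->S2 S1-1->S0 S2-0->S2 S2-1->S3 S3-0->S3 S3-1->S3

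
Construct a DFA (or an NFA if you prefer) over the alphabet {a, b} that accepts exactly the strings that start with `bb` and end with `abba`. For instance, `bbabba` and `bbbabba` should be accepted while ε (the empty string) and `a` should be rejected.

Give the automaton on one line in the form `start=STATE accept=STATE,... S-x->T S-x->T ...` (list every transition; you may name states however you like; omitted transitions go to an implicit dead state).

Build one automaton per condition and run them in lockstep. The first has 4 states tracking whether the input so far still matches the prefix `bb`; the second has 5 states tracking how much of the suffix `abba` has currently been matched. A product state is a pair (one from each), accepting exactly when both do.
12 states suffice.
          a    b  
>  s0     s1   s2 
   s1     s1   s3 
   s2     s1   s4 
   s3     s1   s5 
   s4     s6   s4 
   s5     s7   s8 
   s6     s6   s9 
   s7     s1   s3 
   s8     s1   s8 
   s9     s6  s10 
   s10   s11   s4 
 * s11    s6   s9 
(> = start, * = accepting)

start=s0 accept=s11 s0-a->s1 s0-b->s2 s1-a->s1 s1-b->s3 s2-a->s1 s2-b->s4 s3-a->s1 s3-b->s5 s4-a->s6 s4-b->s4 s5-a->s7 s5-b->s8 s6-a->s6 s6-b->s9 s7-a->s1 s7-b->s3 s8-a->s1 s8-b->s8 s9-a->s6 s9-b->s10 s10-a->s11 s10-b->s4 s11-a->s6 s11-b->s9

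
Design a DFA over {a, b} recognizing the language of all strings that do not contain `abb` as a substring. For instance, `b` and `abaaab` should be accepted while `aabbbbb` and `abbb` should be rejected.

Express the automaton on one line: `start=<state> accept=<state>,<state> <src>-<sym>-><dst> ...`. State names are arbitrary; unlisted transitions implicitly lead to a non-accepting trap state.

start=s0 accept=s0,s1,s2 s0-a->s1 s0-b->s0 s1-a->s1 s1-b->s2 s2-a->s1 s2-b->s3 s3-a->s3 s3-b->s3

This is the complement of 'contains `abb`'. Use the same substring-matching states — s0 through s3 holding how much of `abb` has just been matched — but flip the accepting set: everything except the trap s3 accepts.
4 states suffice.
        a   b  
>* s0   s1  s0 
 * s1   s1  s2 
 * s2   s1  s3 
   s3   s3  s3 
(> = start, * = accepting)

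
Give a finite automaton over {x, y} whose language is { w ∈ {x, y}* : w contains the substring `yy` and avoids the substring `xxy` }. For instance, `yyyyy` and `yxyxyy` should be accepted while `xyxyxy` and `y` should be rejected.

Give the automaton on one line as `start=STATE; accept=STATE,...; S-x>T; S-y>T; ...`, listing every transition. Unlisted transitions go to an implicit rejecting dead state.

start=S0; accept=S4,S5,S6; S0-x>S1; S0-y>S2; S1-x>S3; S1-y>S2; S2-x>S1; S2-y>S4; S3-x>S3; S3-y>S3; S4-x>S5; S4-y>S4; S5-x>S6; S5-y>S4; S6-x>S6; S6-y>S3

Build one automaton per condition and run them in lockstep. One (3 states) tracks whether and how much of `yy` has been seen; the other (4 states) tracks partial matches of the forbidden pattern `xxy`. Each combined state is a pair, one component from each; accept when both components accept. Equivalent product states are then merged.
7 states suffice.
        x   y  
>  S0   S1  S2 
   S1   S3  S2 
   S2   S1  S4 
   S3   S3  S3 
 * S4   S5  S4 
 * S5   S6  S4 
 * S6   S6  S3 
(> = start, * = accepting)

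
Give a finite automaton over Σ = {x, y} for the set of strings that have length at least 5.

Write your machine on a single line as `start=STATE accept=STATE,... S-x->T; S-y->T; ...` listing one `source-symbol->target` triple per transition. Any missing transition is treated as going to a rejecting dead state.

Count input length up to 6: every symbol moves from q0 toward q6, which means 'more than 5' and absorbs. Accept from {q5, q6}.
A 7-state machine:
        x   y  
>  q0   q1  q1 
   q1   q2  q2 
   q2   q3  q3 
   q3   q4  q4 
   q4   q5  q5 
 * q5   q6  q6 
 * q6   q6  q6 
(> = start, * = accepting)

start=q0; accept=q5,q6; q0-x->q1; q0-y->q1; q1-x->q2; q1-y->q2; q2-x->q3; q2-y->q3; q3-x->q4; q3-y->q4; q4-x->q5; q4-y->q5; q5-x->q6; q5-y->q6; q6-x->q6; q6-y->q6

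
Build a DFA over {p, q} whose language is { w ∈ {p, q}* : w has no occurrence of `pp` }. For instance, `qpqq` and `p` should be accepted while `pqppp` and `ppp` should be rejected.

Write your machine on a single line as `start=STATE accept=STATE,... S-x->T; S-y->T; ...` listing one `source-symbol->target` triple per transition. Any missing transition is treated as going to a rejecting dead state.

start=A; accept=A,B; A-p->B; A-q->A; B-p->C; B-q->A; C-p->C; C-q->C

This is the complement of 'contains `pp`'. Use the same substring-matching states — A through C holding how much of `pp` has just been matched — but flip the accepting set: everything except the trap C accepts.
With 3 states:
       p  q 
>* A   B  A 
 * B   C  A 
   C   C  C 
(> = start, * = accepting)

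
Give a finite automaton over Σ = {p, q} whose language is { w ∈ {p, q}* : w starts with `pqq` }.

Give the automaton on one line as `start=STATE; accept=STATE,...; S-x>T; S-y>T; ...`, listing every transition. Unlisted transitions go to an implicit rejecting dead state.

Check the first 3 symbols one by one: S0 through S2 record how many have matched `pqq` so far; any wrong symbol goes to the dead state S4. After all 3 match we enter the accepting sink S3.
A 5-state machine:
        p   q  
>  S0   S1  S4 
   S1   S4  S2 
   S2   S4  S3 
 * S3   S3  S3 
   S4   S4  S4 
(> = start, * = accepting)

start=S0; accept=S3; S0-p>S1; S0-q>S4; S1-p>S4; S1-q>S2; S2-p>S4; S2-q>S3; S3-p>S3; S3-q>S3; S4-p>S4; S4-q>S4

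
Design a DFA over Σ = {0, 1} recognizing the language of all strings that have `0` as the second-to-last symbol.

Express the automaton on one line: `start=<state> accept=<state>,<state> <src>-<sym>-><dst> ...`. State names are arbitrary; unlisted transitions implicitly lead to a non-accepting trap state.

Because acceptance depends on a position counted from the end, the machine has to buffer the most recent 2 symbols. Make each state the string of the last up-to-2 symbols read; on input `x` shift the window left and append `x`. Accept when the buffered window has length 2 and begins with `0`.
        0   1  
>  q0   q1  q2 
   q1   q3  q4 
   q2   q5  q6 
 * q3   q3  q4 
 * q4   q5  q6 
   q5   q3  q4 
   q6   q5  q6 
(> = start, * = accepting)

start=q0 accept=q3,q4 q0-0->q1 q0-1->q2 q1-0->q3 q1-1->q4 q2-0->q5 q2-1->q6 q3-0->q3 q3-1->q4 q4-0->q5 q4-1->q6 q5-0->q3 q5-1->q4 q6-0->q5 q6-1->q6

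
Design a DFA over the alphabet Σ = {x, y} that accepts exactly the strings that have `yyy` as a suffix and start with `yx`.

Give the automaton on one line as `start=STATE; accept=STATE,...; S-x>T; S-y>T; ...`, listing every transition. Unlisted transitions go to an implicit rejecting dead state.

start=q0; accept=q6; q0-x>q1; q0-y>q2; q1-x>q1; q1-y>q1; q2-x>q3; q2-y>q1; q3-x>q3; q3-y>q4; q4-x>q3; q4-y>q5; q5-x>q3; q5-y>q6; q6-x>q3; q6-y>q6

Run two small machines in parallel and take their product. The first has 4 states tracking how much of the suffix `yyy` has currently been matched; the second has 4 states tracking whether the input so far still matches the prefix `yx`. A product state is a pair (one from each), accepting exactly when both do. Minimizing collapses redundant product states.
A 7-state machine:
        x   y  
>  q0   q1  q2 
   q1   q1  q1 
   q2   q3  q1 
   q3   q3  q4 
   q4   q3  q5 
   q5   q3  q6 
 * q6   q3  q6 
(> = start, * = accepting)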